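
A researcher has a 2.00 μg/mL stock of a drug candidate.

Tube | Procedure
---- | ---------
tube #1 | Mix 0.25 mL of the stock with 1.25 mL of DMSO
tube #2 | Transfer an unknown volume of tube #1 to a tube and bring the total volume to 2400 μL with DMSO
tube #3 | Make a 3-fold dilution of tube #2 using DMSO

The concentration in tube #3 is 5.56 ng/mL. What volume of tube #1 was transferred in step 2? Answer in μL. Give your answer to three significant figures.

120 μL

Step 1: 0.25 mL + 1.25 mL = 1.5 mL total → factor 1.5/0.25 = 6
Step 2: v brought to 2400 μL → factor = 2400 μL/v
Step 3: 3-fold → factor 3
Product of known-step factors = 18
Overall factor = 2.00 μg/mL / (5.56 ng/mL) = 359.71
Step-2 factor = 359.71 / 18 = 19.984
v = 2400 μL / 19.984 = 120 μL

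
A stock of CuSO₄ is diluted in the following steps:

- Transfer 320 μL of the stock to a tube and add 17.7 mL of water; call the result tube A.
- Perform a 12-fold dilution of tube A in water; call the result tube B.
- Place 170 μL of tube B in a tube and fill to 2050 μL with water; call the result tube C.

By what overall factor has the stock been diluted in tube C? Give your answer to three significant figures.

Step 1: 320 μL + 17.7 mL = 18020 μL total → factor 18020/320 = 56.312
Step 2: 12-fold → factor 12
Step 3: 170 μL brought to 2050 μL → factor 2050/170 = 12.059
Overall dilution factor = 56.312 × 12 × 12.059 = 8148.8

8.15 × 10^3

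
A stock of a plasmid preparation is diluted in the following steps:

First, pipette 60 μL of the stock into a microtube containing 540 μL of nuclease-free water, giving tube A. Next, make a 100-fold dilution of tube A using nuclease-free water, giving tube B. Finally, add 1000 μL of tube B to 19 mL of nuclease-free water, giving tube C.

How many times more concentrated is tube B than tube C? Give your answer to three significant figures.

20.0

Step 1: 60 μL + 540 μL = 600 μL total → factor 600/60 = 10
Step 2: 100-fold → factor 100
Step 3: 1000 μL + 19 mL = 20000 μL total → factor 20000/1000 = 20
Dilution factor to tube B = 1000; to tube C = 20000
[tube B]/[tube C] = (factor to tube C)/(factor to tube B) = 20000/1000 = 20.0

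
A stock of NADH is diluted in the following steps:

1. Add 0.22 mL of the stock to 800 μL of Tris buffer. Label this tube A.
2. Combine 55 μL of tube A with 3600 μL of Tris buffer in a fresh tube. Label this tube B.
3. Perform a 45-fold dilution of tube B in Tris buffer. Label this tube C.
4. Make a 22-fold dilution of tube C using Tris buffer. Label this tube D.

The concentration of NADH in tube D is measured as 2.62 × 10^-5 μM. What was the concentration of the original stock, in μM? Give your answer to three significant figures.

7.99 μM

Step 1: 0.22 mL + 800 μL = 1.02 mL total → factor 1.02/0.22 = 4.6364
Step 2: 55 μL + 3600 μL = 3655 μL total → factor 3655/55 = 66.455
Step 3: 45-fold → factor 45
Step 4: 22-fold → factor 22
Overall dilution factor = 4.6364 × 66.455 × 45 × 22 = 3.0503 × 10^5
Stock = 2.62 × 10^-5 μM × 3.0503 × 10^5 = 7.99 μM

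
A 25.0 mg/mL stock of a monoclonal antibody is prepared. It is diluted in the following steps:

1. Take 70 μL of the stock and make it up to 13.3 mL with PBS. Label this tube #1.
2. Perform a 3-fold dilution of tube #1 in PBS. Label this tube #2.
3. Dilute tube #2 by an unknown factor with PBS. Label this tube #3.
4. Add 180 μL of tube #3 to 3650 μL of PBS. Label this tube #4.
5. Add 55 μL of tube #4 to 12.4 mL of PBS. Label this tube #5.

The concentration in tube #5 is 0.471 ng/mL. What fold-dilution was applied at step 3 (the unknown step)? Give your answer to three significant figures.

19.3-fold

Step 1: 70 μL brought to 13.3 mL → factor 13300/70 = 190
Step 2: 3-fold → factor 3
Step 3: unknown factor x
Step 4: 180 μL + 3650 μL = 3830 μL total → factor 3830/180 = 21.278
Step 5: 55 μL + 12.4 mL = 12455 μL total → factor 12455/55 = 226.45
Product of known-step factors = 2.7465 × 10^6
Overall factor = 25.0 mg/mL / (0.471 ng/mL) = 5.3079 × 10^7
x = 5.3079 × 10^7 / 2.7465 × 10^6 = 19.3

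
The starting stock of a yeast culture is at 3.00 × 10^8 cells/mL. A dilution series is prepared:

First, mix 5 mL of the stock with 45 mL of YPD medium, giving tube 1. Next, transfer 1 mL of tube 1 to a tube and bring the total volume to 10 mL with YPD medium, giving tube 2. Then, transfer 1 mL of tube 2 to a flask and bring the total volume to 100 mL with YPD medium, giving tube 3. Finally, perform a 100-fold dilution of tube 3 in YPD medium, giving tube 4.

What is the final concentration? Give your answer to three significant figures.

300 cells/mL

Step 1: 5 mL + 45 mL = 50 mL total → factor 50/5 = 10
Step 2: 1 mL brought to 10 mL → factor 10/1 = 10
Step 3: 1 mL brought to 100 mL → factor 100/1 = 100
Step 4: 100-fold → factor 100
Overall dilution factor = 10 × 10 × 100 × 100 = 1 × 10^6
Final = 3.00 × 10^8 cells/mL / 1 × 10^6 = 300 cells/mL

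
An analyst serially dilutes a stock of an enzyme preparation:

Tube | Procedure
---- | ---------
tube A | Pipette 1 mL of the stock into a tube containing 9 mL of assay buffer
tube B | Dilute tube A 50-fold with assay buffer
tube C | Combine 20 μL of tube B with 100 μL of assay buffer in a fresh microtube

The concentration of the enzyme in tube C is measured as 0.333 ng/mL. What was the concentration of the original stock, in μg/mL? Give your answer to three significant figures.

0.999 μg/mL

Step 1: 1 mL + 9 mL = 10 mL total → factor 10/1 = 10
Step 2: 50-fold → factor 50
Step 3: 20 μL + 100 μL = 120 μL total → factor 120/20 = 6
Overall dilution factor = 10 × 50 × 6 = 3000
Stock = 0.333 ng/mL × 3000 = 999.0 ng/mL = 0.999 μg/mL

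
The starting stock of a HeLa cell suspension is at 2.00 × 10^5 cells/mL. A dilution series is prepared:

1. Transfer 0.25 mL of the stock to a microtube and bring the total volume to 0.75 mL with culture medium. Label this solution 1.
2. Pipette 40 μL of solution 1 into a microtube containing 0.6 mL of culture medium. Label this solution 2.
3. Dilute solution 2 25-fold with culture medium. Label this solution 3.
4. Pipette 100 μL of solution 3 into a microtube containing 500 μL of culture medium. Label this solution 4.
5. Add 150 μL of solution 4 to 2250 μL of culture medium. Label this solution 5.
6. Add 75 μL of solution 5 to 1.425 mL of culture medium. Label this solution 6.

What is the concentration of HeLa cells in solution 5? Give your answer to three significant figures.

Step 1: 0.25 mL brought to 0.75 mL → factor 0.75/0.25 = 3
Step 2: 40 μL + 0.6 mL = 640 μL total → factor 640/40 = 16
Step 3: 25-fold → factor 25
Step 4: 100 μL + 500 μL = 600 μL total → factor 600/100 = 6
Step 5: 150 μL + 2250 μL = 2400 μL total → factor 2400/150 = 16
Dilution factor through solution 5 = 3 × 16 × 25 × 6 × 16 = 1.152 × 10^5
[solution 5] = 2.00 × 10^5 cells/mL / 1.152 × 10^5 = 1.74 cells/mL

1.74 cells/mL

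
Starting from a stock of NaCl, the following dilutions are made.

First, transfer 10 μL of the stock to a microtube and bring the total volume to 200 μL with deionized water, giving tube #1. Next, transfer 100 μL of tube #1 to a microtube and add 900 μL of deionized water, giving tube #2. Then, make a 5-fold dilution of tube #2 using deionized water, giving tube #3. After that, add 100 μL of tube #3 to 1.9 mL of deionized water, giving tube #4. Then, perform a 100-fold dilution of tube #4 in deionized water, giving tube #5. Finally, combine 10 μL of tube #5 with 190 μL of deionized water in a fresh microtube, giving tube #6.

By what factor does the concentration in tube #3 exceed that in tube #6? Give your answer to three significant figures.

Step 1: 10 μL brought to 200 μL → factor 200/10 = 20
Step 2: 100 μL + 900 μL = 1000 μL total → factor 1000/100 = 10
Step 3: 5-fold → factor 5
Step 4: 100 μL + 1.9 mL = 2000 μL total → factor 2000/100 = 20
Step 5: 100-fold → factor 100
Step 6: 10 μL + 190 μL = 200 μL total → factor 200/10 = 20
Dilution factor to tube #3 = 1000; to tube #6 = 4 × 10^7
[tube #3]/[tube #6] = (factor to tube #6)/(factor to tube #3) = 4 × 10^7/1000 = 4.00 × 10^4

4.00 × 10^4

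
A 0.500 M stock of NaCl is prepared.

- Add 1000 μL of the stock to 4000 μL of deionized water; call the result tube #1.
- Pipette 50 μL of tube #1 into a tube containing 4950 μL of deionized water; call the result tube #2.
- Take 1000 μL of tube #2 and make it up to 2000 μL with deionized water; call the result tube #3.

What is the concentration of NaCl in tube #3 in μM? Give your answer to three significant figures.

500 μM

Step 1: 1000 μL + 4000 μL = 5000 μL total → factor 5000/1000 = 5
Step 2: 50 μL + 4950 μL = 5000 μL total → factor 5000/50 = 100
Step 3: 1000 μL brought to 2000 μL → factor 2000/1000 = 2
Overall dilution factor = 5 × 100 × 2 = 1000
Final = 0.500 M / 1000 = 0.0005000 M = 500 μM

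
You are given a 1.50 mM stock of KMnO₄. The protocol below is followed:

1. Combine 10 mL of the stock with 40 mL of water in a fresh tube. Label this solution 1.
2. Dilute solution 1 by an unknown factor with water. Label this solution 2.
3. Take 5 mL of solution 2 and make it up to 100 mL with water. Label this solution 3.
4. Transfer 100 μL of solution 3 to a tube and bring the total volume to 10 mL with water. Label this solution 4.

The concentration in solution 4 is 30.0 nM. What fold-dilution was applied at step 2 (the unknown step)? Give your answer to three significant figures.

5.00-fold

Step 1: 10 mL + 40 mL = 50 mL total → factor 50/10 = 5
Step 2: unknown factor x
Step 3: 5 mL brought to 100 mL → factor 100/5 = 20
Step 4: 100 μL brought to 10 mL → factor 10000/100 = 100
Product of known-step factors = 10000
Overall factor = 1.50 mM / (30.0 nM) = 50000
x = 50000 / 10000 = 5.00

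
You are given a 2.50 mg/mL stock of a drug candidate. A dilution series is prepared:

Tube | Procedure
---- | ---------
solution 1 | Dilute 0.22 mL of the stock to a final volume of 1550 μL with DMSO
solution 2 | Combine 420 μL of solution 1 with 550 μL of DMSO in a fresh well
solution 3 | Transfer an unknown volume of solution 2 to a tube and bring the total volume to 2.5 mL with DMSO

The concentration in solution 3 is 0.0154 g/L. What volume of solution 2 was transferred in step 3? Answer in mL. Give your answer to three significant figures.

0.251 mL

Step 1: 0.22 mL brought to 1550 μL → factor 1.55/0.22 = 7.0455
Step 2: 420 μL + 550 μL = 970 μL total → factor 970/420 = 2.3095
Step 3: v brought to 2.5 mL → factor = 2.5 mL/v
Product of known-step factors = 16.272
Overall factor = 2.50 mg/mL / (0.0154 g/L) = 162.34
Step-3 factor = 162.34 / 16.272 = 9.9767
v = 2.5 mL / 9.9767 = 0.251 mL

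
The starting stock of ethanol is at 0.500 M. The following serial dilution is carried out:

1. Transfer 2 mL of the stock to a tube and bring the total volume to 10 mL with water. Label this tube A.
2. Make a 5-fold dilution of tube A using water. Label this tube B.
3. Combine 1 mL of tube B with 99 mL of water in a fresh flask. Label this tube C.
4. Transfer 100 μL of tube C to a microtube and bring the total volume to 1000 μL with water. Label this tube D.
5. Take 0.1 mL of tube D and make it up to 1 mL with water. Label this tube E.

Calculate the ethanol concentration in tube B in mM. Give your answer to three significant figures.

20.0 mM

Step 1: 2 mL brought to 10 mL → factor 10/2 = 5
Step 2: 5-fold → factor 5
Dilution factor through tube B = 5 × 5 = 25
[tube B] = 0.500 M / 25 = 0.02000 M = 20.0 mM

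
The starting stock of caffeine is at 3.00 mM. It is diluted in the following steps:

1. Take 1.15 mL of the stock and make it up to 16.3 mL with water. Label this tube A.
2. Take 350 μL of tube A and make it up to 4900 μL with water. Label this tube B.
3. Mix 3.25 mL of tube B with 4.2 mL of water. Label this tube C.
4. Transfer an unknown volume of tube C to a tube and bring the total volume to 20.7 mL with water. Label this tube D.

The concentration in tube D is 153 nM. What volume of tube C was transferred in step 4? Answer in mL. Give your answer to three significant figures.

Step 1: 1.15 mL brought to 16.3 mL → factor 16.3/1.15 = 14.174
Step 2: 350 μL brought to 4900 μL → factor 4900/350 = 14
Step 3: 3.25 mL + 4.2 mL = 7.45 mL total → factor 7.45/3.25 = 2.2923
Step 4: v brought to 20.7 mL → factor = 20.7 mL/v
Product of known-step factors = 454.87
Overall factor = 3.00 mM / (153 nM) = 19608
Step-4 factor = 19608 / 454.87 = 43.106
v = 20.7 mL / 43.106 = 0.480 mL

0.480 mL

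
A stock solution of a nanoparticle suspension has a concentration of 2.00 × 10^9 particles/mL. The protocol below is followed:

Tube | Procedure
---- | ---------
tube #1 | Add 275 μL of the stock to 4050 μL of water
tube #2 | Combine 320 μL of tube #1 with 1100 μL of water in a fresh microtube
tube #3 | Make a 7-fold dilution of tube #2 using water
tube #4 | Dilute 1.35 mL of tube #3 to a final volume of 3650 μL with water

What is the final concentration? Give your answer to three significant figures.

1.51 × 10^6 particles/mL

Step 1: 275 μL + 4050 μL = 4325 μL total → factor 4325/275 = 15.727
Step 2: 320 μL + 1100 μL = 1420 μL total → factor 1420/320 = 4.4375
Step 3: 7-fold → factor 7
Step 4: 1.35 mL brought to 3650 μL → factor 3.65/1.35 = 2.7037
Overall dilution factor = 15.727 × 4.4375 × 7 × 2.7037 = 1320.8
Final = 2.00 × 10^9 particles/mL / 1320.8 = 1.51 × 10^6 particles/mL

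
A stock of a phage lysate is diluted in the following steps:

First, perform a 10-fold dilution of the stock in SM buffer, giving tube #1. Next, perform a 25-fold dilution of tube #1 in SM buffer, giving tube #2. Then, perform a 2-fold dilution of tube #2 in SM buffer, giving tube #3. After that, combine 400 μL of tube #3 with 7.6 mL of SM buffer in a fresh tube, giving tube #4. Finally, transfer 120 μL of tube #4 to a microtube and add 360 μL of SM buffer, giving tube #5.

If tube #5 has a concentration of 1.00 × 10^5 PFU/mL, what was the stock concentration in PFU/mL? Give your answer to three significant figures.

4.00 × 10^9 PFU/mL

Step 1: 10-fold → factor 10
Step 2: 25-fold → factor 25
Step 3: 2-fold → factor 2
Step 4: 400 μL + 7.6 mL = 8000 μL total → factor 8000/400 = 20
Step 5: 120 μL + 360 μL = 480 μL total → factor 480/120 = 4
Overall dilution factor = 10 × 25 × 2 × 20 × 4 = 40000
Stock = 1.00 × 10^5 PFU/mL × 40000 = 4.00 × 10^9 PFU/mL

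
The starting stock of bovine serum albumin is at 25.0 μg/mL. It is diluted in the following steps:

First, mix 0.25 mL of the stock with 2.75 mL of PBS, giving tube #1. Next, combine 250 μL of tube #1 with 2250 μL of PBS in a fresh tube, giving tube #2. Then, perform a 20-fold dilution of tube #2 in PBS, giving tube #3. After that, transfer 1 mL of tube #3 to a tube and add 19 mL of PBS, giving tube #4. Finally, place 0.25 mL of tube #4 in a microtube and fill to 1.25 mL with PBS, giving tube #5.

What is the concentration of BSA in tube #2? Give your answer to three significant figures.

0.208 μg/mL

Step 1: 0.25 mL + 2.75 mL = 3 mL total → factor 3/0.25 = 12
Step 2: 250 μL + 2250 μL = 2500 μL total → factor 2500/250 = 10
Dilution factor through tube #2 = 12 × 10 = 120
[tube #2] = 25.0 μg/mL / 120 = 0.208 μg/mL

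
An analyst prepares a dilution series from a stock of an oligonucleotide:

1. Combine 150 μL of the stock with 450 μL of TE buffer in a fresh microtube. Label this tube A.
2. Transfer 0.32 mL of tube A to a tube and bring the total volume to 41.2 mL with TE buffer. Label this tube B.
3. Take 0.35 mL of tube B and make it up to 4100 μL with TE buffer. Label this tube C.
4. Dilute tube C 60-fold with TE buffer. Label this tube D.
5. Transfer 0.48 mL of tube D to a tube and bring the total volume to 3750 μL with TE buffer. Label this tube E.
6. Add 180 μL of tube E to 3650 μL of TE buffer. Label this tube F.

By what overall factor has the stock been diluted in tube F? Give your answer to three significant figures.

Step 1: 150 μL + 450 μL = 600 μL total → factor 600/150 = 4
Step 2: 0.32 mL brought to 41.2 mL → factor 41.2/0.32 = 128.75
Step 3: 0.35 mL brought to 4100 μL → factor 4.1/0.35 = 11.714
Step 4: 60-fold → factor 60
Step 5: 0.48 mL brought to 3750 μL → factor 3.75/0.48 = 7.8125
Step 6: 180 μL + 3650 μL = 3830 μL total → factor 3830/180 = 21.278
Overall dilution factor = 4 × 128.75 × 11.714 × 60 × 7.8125 × 21.278 = 6.0171 × 10^7

6.02 × 10^7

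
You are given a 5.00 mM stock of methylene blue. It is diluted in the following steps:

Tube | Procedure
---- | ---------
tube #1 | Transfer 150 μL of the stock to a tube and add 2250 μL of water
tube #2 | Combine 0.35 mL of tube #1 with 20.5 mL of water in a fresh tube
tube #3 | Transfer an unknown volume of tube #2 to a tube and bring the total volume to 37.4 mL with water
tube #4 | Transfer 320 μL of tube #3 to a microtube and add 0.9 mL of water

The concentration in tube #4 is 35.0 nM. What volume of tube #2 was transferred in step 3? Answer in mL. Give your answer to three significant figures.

Step 1: 150 μL + 2250 μL = 2400 μL total → factor 2400/150 = 16
Step 2: 0.35 mL + 20.5 mL = 20.85 mL total → factor 20.85/0.35 = 59.571
Step 3: v brought to 37.4 mL → factor = 37.4 mL/v
Step 4: 320 μL + 0.9 mL = 1220 μL total → factor 1220/320 = 3.8125
Product of known-step factors = 3633.9
Overall factor = 5.00 mM / (35.0 nM) = 1.4286 × 10^5
Step-3 factor = 1.4286 × 10^5 / 3633.9 = 39.313
v = 37.4 mL / 39.313 = 0.951 mL

0.951 mL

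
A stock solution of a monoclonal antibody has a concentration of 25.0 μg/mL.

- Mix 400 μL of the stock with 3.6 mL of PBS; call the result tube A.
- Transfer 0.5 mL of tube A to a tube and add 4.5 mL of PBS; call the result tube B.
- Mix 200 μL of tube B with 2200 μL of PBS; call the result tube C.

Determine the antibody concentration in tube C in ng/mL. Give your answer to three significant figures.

20.8 ng/mL

Step 1: 400 μL + 3.6 mL = 4000 μL total → factor 4000/400 = 10
Step 2: 0.5 mL + 4.5 mL = 5 mL total → factor 5/0.5 = 10
Step 3: 200 μL + 2200 μL = 2400 μL total → factor 2400/200 = 12
Overall dilution factor = 10 × 10 × 12 = 1200
Final = 25.0 μg/mL / 1200 = 0.02083 μg/mL = 20.8 ng/mL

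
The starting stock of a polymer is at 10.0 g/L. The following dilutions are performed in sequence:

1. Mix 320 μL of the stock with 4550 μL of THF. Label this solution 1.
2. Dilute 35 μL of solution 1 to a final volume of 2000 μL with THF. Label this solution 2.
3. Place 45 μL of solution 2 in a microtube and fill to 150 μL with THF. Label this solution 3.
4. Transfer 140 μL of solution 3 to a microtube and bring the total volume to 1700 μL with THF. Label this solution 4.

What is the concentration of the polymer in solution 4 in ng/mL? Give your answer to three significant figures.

Step 1: 320 μL + 4550 μL = 4870 μL total → factor 4870/320 = 15.219
Step 2: 35 μL brought to 2000 μL → factor 2000/35 = 57.143
Step 3: 45 μL brought to 150 μL → factor 150/45 = 3.3333
Step 4: 140 μL brought to 1700 μL → factor 1700/140 = 12.143
Overall dilution factor = 15.219 × 57.143 × 3.3333 × 12.143 = 35200
Final = 10.0 g/L / 35200 = 0.0002841 g/L = 284 ng/mL

284 ng/mL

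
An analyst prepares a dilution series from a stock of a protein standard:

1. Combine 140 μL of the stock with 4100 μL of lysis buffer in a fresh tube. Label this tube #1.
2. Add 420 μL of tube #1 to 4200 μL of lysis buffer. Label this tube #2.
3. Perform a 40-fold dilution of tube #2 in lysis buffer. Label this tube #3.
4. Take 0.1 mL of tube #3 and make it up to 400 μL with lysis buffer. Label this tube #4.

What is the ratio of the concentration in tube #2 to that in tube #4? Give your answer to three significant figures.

160

Step 1: 140 μL + 4100 μL = 4240 μL total → factor 4240/140 = 30.286
Step 2: 420 μL + 4200 μL = 4620 μL total → factor 4620/420 = 11
Step 3: 40-fold → factor 40
Step 4: 0.1 mL brought to 400 μL → factor 0.4/0.1 = 4
Dilution factor to tube #2 = 333.14; to tube #4 = 53303
[tube #2]/[tube #4] = (factor to tube #4)/(factor to tube #2) = 53303/333.14 = 160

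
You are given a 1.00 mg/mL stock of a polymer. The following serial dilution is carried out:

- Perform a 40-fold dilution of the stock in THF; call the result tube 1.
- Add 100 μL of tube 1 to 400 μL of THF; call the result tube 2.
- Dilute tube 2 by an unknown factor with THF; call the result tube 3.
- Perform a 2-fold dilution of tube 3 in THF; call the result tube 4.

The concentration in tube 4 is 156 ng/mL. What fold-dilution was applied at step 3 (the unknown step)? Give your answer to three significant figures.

16.0-fold

Step 1: 40-fold → factor 40
Step 2: 100 μL + 400 μL = 500 μL total → factor 500/100 = 5
Step 3: unknown factor x
Step 4: 2-fold → factor 2
Product of known-step factors = 400
Overall factor = 1.00 mg/mL / (156 ng/mL) = 6410.3
x = 6410.3 / 400 = 16.0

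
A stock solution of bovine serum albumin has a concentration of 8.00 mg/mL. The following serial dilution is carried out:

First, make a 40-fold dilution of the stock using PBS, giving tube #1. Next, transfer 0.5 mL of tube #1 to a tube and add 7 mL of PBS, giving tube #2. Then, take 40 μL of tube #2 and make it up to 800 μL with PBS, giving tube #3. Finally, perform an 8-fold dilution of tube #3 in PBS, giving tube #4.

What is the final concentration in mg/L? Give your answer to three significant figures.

Step 1: 40-fold → factor 40
Step 2: 0.5 mL + 7 mL = 7.5 mL total → factor 7.5/0.5 = 15
Step 3: 40 μL brought to 800 μL → factor 800/40 = 20
Step 4: 8-fold → factor 8
Overall dilution factor = 40 × 15 × 20 × 8 = 96000
Final = 8.00 mg/mL / 96000 = 8.333 × 10^-5 mg/mL = 0.0833 mg/L

0.0833 mg/L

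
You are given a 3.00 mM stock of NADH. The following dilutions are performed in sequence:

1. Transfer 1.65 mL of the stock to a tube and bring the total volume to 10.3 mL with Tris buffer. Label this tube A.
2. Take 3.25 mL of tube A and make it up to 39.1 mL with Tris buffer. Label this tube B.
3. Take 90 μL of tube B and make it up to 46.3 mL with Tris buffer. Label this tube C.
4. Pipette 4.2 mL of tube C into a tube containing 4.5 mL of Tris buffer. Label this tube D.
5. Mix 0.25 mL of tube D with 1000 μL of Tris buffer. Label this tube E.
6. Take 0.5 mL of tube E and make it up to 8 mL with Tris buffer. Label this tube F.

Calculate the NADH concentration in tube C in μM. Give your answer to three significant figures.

Step 1: 1.65 mL brought to 10.3 mL → factor 10.3/1.65 = 6.2424
Step 2: 3.25 mL brought to 39.1 mL → factor 39.1/3.25 = 12.031
Step 3: 90 μL brought to 46.3 mL → factor 46300/90 = 514.44
Dilution factor through tube C = 6.2424 × 12.031 × 514.44 = 38635
[tube C] = 3.00 mM / 38635 = 7.765 × 10^-5 mM = 0.0776 μM

0.0776 μM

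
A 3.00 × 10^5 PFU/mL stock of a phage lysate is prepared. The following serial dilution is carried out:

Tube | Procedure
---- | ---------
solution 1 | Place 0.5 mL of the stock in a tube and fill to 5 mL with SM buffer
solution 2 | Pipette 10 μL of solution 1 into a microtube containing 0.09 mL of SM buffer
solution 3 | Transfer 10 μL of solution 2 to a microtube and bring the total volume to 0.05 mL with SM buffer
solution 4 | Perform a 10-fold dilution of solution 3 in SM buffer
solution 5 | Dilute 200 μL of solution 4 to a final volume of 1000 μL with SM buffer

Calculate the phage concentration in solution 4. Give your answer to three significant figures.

60.0 PFU/mL

Step 1: 0.5 mL brought to 5 mL → factor 5/0.5 = 10
Step 2: 10 μL + 0.09 mL = 100 μL total → factor 100/10 = 10
Step 3: 10 μL brought to 0.05 mL → factor 50/10 = 5
Step 4: 10-fold → factor 10
Dilution factor through solution 4 = 10 × 10 × 5 × 10 = 5000
[solution 4] = 3.00 × 10^5 PFU/mL / 5000 = 60.0 PFU/mL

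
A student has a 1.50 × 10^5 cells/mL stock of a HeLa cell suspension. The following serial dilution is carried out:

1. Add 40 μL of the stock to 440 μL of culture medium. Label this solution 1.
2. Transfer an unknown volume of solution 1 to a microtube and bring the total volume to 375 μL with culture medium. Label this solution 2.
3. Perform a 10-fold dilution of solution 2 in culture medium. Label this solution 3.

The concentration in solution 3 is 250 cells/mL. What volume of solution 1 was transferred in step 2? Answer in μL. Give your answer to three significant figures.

75.0 μL

Step 1: 40 μL + 440 μL = 480 μL total → factor 480/40 = 12
Step 2: v brought to 375 μL → factor = 375 μL/v
Step 3: 10-fold → factor 10
Product of known-step factors = 120
Overall factor = 1.50 × 10^5 cells/mL / (250 cells/mL) = 600
Step-2 factor = 600 / 120 = 5
v = 375 μL / 5 = 75.0 μL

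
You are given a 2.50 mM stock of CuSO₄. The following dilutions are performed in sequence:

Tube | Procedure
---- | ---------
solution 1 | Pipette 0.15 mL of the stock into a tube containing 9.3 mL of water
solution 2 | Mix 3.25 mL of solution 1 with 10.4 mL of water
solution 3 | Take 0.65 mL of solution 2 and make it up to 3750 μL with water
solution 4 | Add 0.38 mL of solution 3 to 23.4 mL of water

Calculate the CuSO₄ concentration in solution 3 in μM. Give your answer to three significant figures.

1.64 μM

Step 1: 0.15 mL + 9.3 mL = 9.45 mL total → factor 9.45/0.15 = 63
Step 2: 3.25 mL + 10.4 mL = 13.65 mL total → factor 13.65/3.25 = 4.2
Step 3: 0.65 mL brought to 3750 μL → factor 3.75/0.65 = 5.7692
Dilution factor through solution 3 = 63 × 4.2 × 5.7692 = 1526.5
[solution 3] = 2.50 mM / 1526.5 = 0.001638 mM = 1.64 μM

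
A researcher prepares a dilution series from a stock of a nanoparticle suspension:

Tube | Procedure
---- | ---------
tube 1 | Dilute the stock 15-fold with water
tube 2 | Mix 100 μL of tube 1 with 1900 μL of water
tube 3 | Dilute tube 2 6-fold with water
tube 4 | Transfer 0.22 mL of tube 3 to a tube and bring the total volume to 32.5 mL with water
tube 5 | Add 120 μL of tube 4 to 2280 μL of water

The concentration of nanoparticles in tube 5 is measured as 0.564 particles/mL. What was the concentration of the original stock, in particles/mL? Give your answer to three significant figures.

3.00 × 10^6 particles/mL

Step 1: 15-fold → factor 15
Step 2: 100 μL + 1900 μL = 2000 μL total → factor 2000/100 = 20
Step 3: 6-fold → factor 6
Step 4: 0.22 mL brought to 32.5 mL → factor 32.5/0.22 = 147.73
Step 5: 120 μL + 2280 μL = 2400 μL total → factor 2400/120 = 20
Overall dilution factor = 15 × 20 × 6 × 147.73 × 20 = 5.3182 × 10^6
Stock = 0.564 particles/mL × 5.3182 × 10^6 = 3.00 × 10^6 particles/mL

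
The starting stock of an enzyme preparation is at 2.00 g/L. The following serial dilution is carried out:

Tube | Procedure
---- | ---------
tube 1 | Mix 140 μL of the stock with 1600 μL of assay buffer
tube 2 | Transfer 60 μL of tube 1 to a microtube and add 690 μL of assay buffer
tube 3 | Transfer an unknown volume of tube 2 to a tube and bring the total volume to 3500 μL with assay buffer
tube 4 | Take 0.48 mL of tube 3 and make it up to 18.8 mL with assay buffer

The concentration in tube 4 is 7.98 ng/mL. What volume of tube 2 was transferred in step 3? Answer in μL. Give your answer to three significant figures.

85.0 μL

Step 1: 140 μL + 1600 μL = 1740 μL total → factor 1740/140 = 12.429
Step 2: 60 μL + 690 μL = 750 μL total → factor 750/60 = 12.5
Step 3: v brought to 3500 μL → factor = 3500 μL/v
Step 4: 0.48 mL brought to 18.8 mL → factor 18.8/0.48 = 39.167
Product of known-step factors = 6084.8
Overall factor = 2.00 g/L / (7.98 ng/mL) = 2.5063 × 10^5
Step-3 factor = 2.5063 × 10^5 / 6084.8 = 41.189
v = 3500 μL / 41.189 = 85.0 μL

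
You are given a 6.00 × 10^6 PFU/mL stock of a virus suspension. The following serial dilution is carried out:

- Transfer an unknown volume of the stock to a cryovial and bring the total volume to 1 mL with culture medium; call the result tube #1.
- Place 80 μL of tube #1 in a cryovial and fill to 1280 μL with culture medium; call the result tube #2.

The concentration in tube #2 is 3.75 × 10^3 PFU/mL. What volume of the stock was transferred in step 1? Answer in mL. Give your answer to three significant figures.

Step 1: v brought to 1 mL → factor = 1 mL/v
Step 2: 80 μL brought to 1280 μL → factor 1280/80 = 16
Product of known-step factors = 16
Overall factor = 6.00 × 10^6 PFU/mL / (3.75 × 10^3 PFU/mL) = 1600
Step-1 factor = 1600 / 16 = 100
v = 1 mL / 100 = 0.0100 mL

0.0100 mL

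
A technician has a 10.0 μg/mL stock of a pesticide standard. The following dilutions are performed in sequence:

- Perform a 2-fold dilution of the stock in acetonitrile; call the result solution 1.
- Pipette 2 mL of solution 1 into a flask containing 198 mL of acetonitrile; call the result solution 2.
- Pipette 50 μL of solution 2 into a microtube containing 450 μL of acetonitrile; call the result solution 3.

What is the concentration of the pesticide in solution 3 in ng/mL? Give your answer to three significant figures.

5.00 ng/mL

Step 1: 2-fold → factor 2
Step 2: 2 mL + 198 mL = 200 mL total → factor 200/2 = 100
Step 3: 50 μL + 450 μL = 500 μL total → factor 500/50 = 10
Overall dilution factor = 2 × 100 × 10 = 2000
Final = 10.0 μg/mL / 2000 = 0.005000 μg/mL = 5.00 ng/mL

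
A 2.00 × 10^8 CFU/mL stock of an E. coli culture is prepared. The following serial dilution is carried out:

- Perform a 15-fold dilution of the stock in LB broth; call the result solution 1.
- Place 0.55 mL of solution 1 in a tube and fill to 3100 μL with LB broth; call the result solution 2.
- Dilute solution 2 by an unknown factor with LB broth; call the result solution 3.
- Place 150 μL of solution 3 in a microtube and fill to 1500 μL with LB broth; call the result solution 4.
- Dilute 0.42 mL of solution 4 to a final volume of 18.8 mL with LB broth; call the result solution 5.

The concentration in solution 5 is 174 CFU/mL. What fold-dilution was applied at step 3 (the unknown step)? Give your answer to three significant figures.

30.4-fold

Step 1: 15-fold → factor 15
Step 2: 0.55 mL brought to 3100 μL → factor 3.1/0.55 = 5.6364
Step 3: unknown factor x
Step 4: 150 μL brought to 1500 μL → factor 1500/150 = 10
Step 5: 0.42 mL brought to 18.8 mL → factor 18.8/0.42 = 44.762
Product of known-step factors = 37844
Overall factor = 2.00 × 10^8 CFU/mL / (174 CFU/mL) = 1.1494 × 10^6
x = 1.1494 × 10^6 / 37844 = 30.4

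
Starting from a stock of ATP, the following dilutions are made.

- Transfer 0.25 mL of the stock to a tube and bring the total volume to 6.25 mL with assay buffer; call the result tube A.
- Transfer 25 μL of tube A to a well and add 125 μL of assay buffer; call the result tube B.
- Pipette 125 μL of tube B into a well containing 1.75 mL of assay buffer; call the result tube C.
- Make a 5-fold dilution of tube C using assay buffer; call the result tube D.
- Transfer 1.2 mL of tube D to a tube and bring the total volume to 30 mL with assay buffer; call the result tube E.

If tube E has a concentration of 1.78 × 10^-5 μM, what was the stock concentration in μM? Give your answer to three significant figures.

Step 1: 0.25 mL brought to 6.25 mL → factor 6.25/0.25 = 25
Step 2: 25 μL + 125 μL = 150 μL total → factor 150/25 = 6
Step 3: 125 μL + 1.75 mL = 1875 μL total → factor 1875/125 = 15
Step 4: 5-fold → factor 5
Step 5: 1.2 mL brought to 30 mL → factor 30/1.2 = 25
Overall dilution factor = 25 × 6 × 15 × 5 × 25 = 2.8125 × 10^5
Stock = 1.78 × 10^-5 μM × 2.8125 × 10^5 = 5.01 μM

5.01 μM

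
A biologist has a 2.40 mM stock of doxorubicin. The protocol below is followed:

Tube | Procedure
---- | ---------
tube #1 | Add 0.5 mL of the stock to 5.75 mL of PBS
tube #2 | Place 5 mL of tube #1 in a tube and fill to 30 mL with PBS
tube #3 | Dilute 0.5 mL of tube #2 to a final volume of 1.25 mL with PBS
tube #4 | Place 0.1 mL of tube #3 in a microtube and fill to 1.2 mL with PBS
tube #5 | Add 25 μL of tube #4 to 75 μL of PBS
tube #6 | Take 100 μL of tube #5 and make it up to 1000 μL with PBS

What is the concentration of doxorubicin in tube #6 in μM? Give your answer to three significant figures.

Step 1: 0.5 mL + 5.75 mL = 6.25 mL total → factor 6.25/0.5 = 12.5
Step 2: 5 mL brought to 30 mL → factor 30/5 = 6
Step 3: 0.5 mL brought to 1.25 mL → factor 1.25/0.5 = 2.5
Step 4: 0.1 mL brought to 1.2 mL → factor 1.2/0.1 = 12
Step 5: 25 μL + 75 μL = 100 μL total → factor 100/25 = 4
Step 6: 100 μL brought to 1000 μL → factor 1000/100 = 10
Overall dilution factor = 12.5 × 6 × 2.5 × 12 × 4 × 10 = 90000
Final = 2.40 mM / 90000 = 2.667 × 10^-5 mM = 0.0267 μM

0.0267 μM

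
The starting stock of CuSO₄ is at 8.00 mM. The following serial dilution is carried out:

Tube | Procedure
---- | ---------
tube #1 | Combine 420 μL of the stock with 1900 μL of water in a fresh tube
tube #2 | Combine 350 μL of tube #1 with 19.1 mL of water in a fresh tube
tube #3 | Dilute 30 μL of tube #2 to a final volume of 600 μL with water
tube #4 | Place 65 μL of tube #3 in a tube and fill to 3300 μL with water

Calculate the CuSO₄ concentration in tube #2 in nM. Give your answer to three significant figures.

Step 1: 420 μL + 1900 μL = 2320 μL total → factor 2320/420 = 5.5238
Step 2: 350 μL + 19.1 mL = 19450 μL total → factor 19450/350 = 55.571
Dilution factor through tube #2 = 5.5238 × 55.571 = 306.97
[tube #2] = 8.00 mM / 306.97 = 0.02606 mM = 2.61 × 10^4 nM

2.61 × 10^4 nM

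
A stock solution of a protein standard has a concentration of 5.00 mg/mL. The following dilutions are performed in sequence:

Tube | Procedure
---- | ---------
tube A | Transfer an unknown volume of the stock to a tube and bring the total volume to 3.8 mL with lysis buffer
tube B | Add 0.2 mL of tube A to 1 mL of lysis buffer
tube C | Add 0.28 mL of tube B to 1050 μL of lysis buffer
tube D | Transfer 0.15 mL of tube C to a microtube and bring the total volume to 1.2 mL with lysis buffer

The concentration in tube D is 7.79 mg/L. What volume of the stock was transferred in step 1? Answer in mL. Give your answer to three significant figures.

Step 1: v brought to 3.8 mL → factor = 3.8 mL/v
Step 2: 0.2 mL + 1 mL = 1.2 mL total → factor 1.2/0.2 = 6
Step 3: 0.28 mL + 1050 μL = 1.33 mL total → factor 1.33/0.28 = 4.75
Step 4: 0.15 mL brought to 1.2 mL → factor 1.2/0.15 = 8
Product of known-step factors = 228
Overall factor = 5.00 mg/mL / (7.79 mg/L) = 641.85
Step-1 factor = 641.85 / 228 = 2.8151
v = 3.8 mL / 2.8151 = 1.35 mL

1.35 mL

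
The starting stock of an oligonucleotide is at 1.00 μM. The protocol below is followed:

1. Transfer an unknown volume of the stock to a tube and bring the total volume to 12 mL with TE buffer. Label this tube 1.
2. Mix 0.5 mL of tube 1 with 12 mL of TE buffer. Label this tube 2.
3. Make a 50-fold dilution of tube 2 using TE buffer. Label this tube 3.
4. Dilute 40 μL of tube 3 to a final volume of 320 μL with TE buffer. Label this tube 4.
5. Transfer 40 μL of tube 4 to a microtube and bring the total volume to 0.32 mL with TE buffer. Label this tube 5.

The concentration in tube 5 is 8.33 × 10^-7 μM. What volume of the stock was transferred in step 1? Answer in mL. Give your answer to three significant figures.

Step 1: v brought to 12 mL → factor = 12 mL/v
Step 2: 0.5 mL + 12 mL = 12.5 mL total → factor 12.5/0.5 = 25
Step 3: 50-fold → factor 50
Step 4: 40 μL brought to 320 μL → factor 320/40 = 8
Step 5: 40 μL brought to 0.32 mL → factor 320/40 = 8
Product of known-step factors = 80000
Overall factor = 1.00 μM / (8.33 × 10^-7 μM) = 1.2005 × 10^6
Step-1 factor = 1.2005 × 10^6 / 80000 = 15.006
v = 12 mL / 15.006 = 0.800 mL

0.800 mL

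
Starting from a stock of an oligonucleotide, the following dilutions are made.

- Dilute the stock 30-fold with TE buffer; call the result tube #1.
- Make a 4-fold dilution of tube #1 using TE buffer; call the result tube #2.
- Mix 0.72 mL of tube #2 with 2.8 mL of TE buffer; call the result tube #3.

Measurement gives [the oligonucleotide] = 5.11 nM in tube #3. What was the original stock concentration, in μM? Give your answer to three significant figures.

Step 1: 30-fold → factor 30
Step 2: 4-fold → factor 4
Step 3: 0.72 mL + 2.8 mL = 3.52 mL total → factor 3.52/0.72 = 4.8889
Overall dilution factor = 30 × 4 × 4.8889 = 586.67
Stock = 5.11 nM × 586.67 = 2998 nM = 3.00 μM

3.00 μM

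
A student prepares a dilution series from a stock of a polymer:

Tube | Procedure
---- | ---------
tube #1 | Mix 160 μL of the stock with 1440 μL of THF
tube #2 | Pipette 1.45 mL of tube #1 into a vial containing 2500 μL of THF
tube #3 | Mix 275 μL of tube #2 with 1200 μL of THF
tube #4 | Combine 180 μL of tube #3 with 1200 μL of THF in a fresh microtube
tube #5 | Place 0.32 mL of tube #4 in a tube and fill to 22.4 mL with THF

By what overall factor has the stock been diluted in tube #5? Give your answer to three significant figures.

Step 1: 160 μL + 1440 μL = 1600 μL total → factor 1600/160 = 10
Step 2: 1.45 mL + 2500 μL = 3.95 mL total → factor 3.95/1.45 = 2.7241
Step 3: 275 μL + 1200 μL = 1475 μL total → factor 1475/275 = 5.3636
Step 4: 180 μL + 1200 μL = 1380 μL total → factor 1380/180 = 7.6667
Step 5: 0.32 mL brought to 22.4 mL → factor 22.4/0.32 = 70
Overall dilution factor = 10 × 2.7241 × 5.3636 × 7.6667 × 70 = 78414

7.84 × 10^4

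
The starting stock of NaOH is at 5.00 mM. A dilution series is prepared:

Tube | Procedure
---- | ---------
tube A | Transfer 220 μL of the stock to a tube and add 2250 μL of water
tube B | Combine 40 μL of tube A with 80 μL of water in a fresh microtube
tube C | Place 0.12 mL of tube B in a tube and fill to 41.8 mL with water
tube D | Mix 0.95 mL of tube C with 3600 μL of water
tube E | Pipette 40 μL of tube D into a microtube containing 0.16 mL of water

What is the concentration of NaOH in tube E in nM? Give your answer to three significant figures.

Step 1: 220 μL + 2250 μL = 2470 μL total → factor 2470/220 = 11.227
Step 2: 40 μL + 80 μL = 120 μL total → factor 120/40 = 3
Step 3: 0.12 mL brought to 41.8 mL → factor 41.8/0.12 = 348.33
Step 4: 0.95 mL + 3600 μL = 4.55 mL total → factor 4.55/0.95 = 4.7895
Step 5: 40 μL + 0.16 mL = 200 μL total → factor 200/40 = 5
Overall dilution factor = 11.227 × 3 × 348.33 × 4.7895 × 5 = 2.8096 × 10^5
Final = 5.00 mM / 2.8096 × 10^5 = 1.780 × 10^-5 mM = 17.8 nM

17.8 nM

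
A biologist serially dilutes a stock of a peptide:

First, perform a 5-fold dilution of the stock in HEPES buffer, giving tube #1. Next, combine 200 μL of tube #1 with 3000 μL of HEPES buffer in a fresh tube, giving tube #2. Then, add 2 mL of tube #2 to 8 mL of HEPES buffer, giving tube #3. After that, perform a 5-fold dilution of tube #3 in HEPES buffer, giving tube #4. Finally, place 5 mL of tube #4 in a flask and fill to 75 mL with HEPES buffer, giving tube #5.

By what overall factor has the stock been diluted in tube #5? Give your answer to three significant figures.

Step 1: 5-fold → factor 5
Step 2: 200 μL + 3000 μL = 3200 μL total → factor 3200/200 = 16
Step 3: 2 mL + 8 mL = 10 mL total → factor 10/2 = 5
Step 4: 5-fold → factor 5
Step 5: 5 mL brought to 75 mL → factor 75/5 = 15
Overall dilution factor = 5 × 16 × 5 × 5 × 15 = 30000

3.00 × 10^4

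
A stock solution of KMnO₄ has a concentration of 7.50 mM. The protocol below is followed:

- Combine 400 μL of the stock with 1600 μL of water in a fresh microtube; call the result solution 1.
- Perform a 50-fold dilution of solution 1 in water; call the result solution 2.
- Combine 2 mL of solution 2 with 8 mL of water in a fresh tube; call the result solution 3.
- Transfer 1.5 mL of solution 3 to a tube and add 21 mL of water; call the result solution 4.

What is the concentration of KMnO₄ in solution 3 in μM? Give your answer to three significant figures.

Step 1: 400 μL + 1600 μL = 2000 μL total → factor 2000/400 = 5
Step 2: 50-fold → factor 50
Step 3: 2 mL + 8 mL = 10 mL total → factor 10/2 = 5
Dilution factor through solution 3 = 5 × 50 × 5 = 1250
[solution 3] = 7.50 mM / 1250 = 0.006000 mM = 6.00 μM

6.00 μM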